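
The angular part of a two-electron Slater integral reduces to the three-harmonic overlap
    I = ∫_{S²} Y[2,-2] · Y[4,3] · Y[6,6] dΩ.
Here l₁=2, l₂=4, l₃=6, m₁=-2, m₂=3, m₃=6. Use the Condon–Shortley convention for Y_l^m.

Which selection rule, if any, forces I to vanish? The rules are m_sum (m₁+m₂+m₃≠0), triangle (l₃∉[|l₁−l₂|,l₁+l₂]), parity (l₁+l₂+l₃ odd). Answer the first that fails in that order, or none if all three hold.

m_sum

m₁+m₂+m₃ = -2 + 3 + 6 = 7  ✗
triangle: |2−4|=2 ≤ l₃=6 ≤ 2+4=6
parity: l₁+l₂+l₃ = 12 is even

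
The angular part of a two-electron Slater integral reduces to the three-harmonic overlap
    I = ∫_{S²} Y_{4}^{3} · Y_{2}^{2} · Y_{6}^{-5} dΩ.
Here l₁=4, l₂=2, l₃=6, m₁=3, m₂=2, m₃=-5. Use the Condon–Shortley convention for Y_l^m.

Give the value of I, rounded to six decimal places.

-0.288917

Rules hold: Σm=0, L=12 even, 2≤6≤6.
N = 9·5·13 = 585
Δ = 0!·8!·4!/13! = 1/6435
Racah Σ t=0..0: t=0:+1/2304 = 1/2304
⇒ 3j(4 2 6; 0 0 0)² = 5/143, sgn +1
Racah Σ t=0..0: t=0:+1/120960 = 1/120960
⇒ 3j(4 2 6; 3 2 -5)² = 2/39, sgn -1
4πI² = N·(3j₀)²·(3jₘ)² = 150/143
I = -1·√(1.04895/4π) = -0.28891672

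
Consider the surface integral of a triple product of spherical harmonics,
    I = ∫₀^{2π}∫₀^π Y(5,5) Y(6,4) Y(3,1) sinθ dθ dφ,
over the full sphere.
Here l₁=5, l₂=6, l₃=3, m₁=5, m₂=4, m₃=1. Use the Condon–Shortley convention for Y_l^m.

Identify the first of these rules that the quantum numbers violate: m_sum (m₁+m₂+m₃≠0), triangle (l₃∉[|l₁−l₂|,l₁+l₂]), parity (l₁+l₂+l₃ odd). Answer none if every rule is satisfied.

m_sum

m₁+m₂+m₃ = 5 + 4 + 1 = 10  ✗
triangle: |5−6|=1 ≤ l₃=3 ≤ 5+6=11
parity: l₁+l₂+l₃ = 14 is even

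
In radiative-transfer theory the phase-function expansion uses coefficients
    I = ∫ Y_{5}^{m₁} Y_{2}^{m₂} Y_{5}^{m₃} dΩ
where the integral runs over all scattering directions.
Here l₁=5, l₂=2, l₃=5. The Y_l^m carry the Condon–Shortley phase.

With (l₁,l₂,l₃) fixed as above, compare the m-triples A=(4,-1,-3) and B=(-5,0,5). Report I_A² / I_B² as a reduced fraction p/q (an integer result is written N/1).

49/75

l's match ⇒ only the (l;m) 3-j factors differ between A and B.
A: triangle coeff Δ(5,2,5) = 1/38610; Σ_t [0,1]: t=0:+1/10080 t=1:−1/80640 = 1/11520; (3j)²=49/1430 [(5 2 5; 4 -1 -3)], sign=+1
B: triangle coeff Δ(5,2,5) = 1/38610; Σ_t [2,2]: t=2:+1/161280 = 1/161280; (3j)²=15/286 [(5 2 5; -5 0 5)], sign=+1
I_A²/I_B² = (49/1430)/(15/286) = 49/75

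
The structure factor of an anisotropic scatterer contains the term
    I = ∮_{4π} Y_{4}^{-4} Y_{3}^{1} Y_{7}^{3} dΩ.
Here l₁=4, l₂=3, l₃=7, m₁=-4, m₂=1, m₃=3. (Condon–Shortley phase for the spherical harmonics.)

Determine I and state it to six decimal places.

Rules hold: Σm=0, L=14 even, 1≤7≤7.
N = 9·7·15 = 945
Δ = 0!·8!·6!/15! = 1/45045
Racah Σ t=0..0: t=0:+1/20736 = 1/20736
⇒ 3j(4 3 7; 0 0 0)² = 35/1287, sgn -1
Racah Σ t=0..0: t=0:+1/1935360 = 1/1935360
⇒ 3j(4 3 7; -4 1 3)² = 1/1001, sgn +1
4πI² = N·(3j₀)²·(3jₘ)² = 525/20449
I = -1·√(0.0256736/4π) = -0.04520003

-0.045200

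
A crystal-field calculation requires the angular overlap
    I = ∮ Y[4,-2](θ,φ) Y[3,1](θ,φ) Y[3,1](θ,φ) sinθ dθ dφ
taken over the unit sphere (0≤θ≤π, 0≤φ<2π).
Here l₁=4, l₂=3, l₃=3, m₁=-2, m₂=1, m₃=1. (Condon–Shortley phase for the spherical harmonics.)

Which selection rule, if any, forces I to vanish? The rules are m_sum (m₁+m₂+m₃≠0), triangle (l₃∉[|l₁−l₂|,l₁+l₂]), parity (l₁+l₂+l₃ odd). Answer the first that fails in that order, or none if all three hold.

none

Σmᵢ = 0  ✓
l₃∈[|l₁−l₂|,l₁+l₂]=[1,7], have l₃=3  ✓
Σlᵢ = 10 ⇒ even  ✓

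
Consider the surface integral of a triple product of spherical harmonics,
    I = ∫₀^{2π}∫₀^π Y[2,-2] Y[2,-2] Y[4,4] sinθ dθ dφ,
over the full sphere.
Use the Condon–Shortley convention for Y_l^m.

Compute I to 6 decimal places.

0.337168

Rules hold: Σm=0, L=8 even, 0≤4≤4.
N = 5·5·9 = 225
Δ = 0!·4!·4!/9! = 1/630
Racah Σ t=0..0: t=0:+1/16 = 1/16
⇒ 3j(2 2 4; 0 0 0)² = 2/35, sgn +1
Racah Σ t=0..0: t=0:+1/576 = 1/576
⇒ 3j(2 2 4; -2 -2 4)² = 1/9, sgn +1
4πI² = N·(3j₀)²·(3jₘ)² = 10/7
I = +1·√(1.42857/4π) = 0.33716777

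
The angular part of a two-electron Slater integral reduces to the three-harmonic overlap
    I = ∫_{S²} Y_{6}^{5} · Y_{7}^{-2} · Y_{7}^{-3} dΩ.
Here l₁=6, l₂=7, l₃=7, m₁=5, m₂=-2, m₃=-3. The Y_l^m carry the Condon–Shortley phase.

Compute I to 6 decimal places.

-0.040990

Rules hold: Σm=0, L=20 even, 1≤7≤13.
N = 13·15·15 = 2925
Δ = 6!·6!·8!/21! = 1/2444321880
Racah Σ t=0..6: t=0:+1/2612736000 t=1:−1/20736000 t=2:+1/1658880 t=3:−1/746496 t=4:+1/1658880 t=5:−1/20736000 t=6:+1/2612736000 = -1/4354560
⇒ 3j(6 7 7; 0 0 0)² = 1000/138567, sgn +1
Racah Σ t=0..1: t=0:+1/62208000 t=1:−1/49766400 = -1/248832000
⇒ 3j(6 7 7; 5 -2 -3)² = 21/20995, sgn -1
4πI² = N·(3j₀)²·(3jₘ)² = 315000/14919047
I = -1·√(0.0211139/4π) = -0.04099018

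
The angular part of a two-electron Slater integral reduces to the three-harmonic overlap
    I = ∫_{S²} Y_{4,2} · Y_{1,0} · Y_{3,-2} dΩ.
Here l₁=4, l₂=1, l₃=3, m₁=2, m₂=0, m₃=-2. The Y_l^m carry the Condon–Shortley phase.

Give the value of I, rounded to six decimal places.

0.213244

m-sum 0 ✓  L=8 even ✓  3≤3≤5 ✓
Π(2lᵢ+1) = 9×3×7 = 189
triangle coeff Δ(4,1,3) = 1/252
Σ_t [1,1]: t=1:−1/36 = -1/36
(3j)²=4/63 [(4 1 3; 0 0 0)], sign=+1
Σ_t [1,1]: t=1:−1/120 = -1/120
(3j)²=1/21 [(4 1 3; 2 0 -2)], sign=+1
⇒ 4πI² = 4/7
I = (+1)√(4/7/(4π)) = 0.21324362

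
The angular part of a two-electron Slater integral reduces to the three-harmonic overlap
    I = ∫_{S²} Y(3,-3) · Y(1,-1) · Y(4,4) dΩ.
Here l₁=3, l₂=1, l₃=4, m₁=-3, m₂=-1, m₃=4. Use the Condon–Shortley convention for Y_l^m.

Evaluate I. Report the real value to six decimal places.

m-sum 0 ✓  L=8 even ✓  2≤4≤4 ✓
Π(2lᵢ+1) = 7×3×9 = 189
triangle coeff Δ(3,1,4) = 1/252
Σ_t [0,0]: t=0:+1/36 = 1/36
(3j)²=4/63 [(3 1 4; 0 0 0)], sign=+1
Σ_t [0,0]: t=0:+1/1440 = 1/1440
(3j)²=1/9 [(3 1 4; -3 -1 4)], sign=+1
⇒ 4πI² = 4/3
I = (+1)√(4/3/(4π)) = 0.32573501

0.325735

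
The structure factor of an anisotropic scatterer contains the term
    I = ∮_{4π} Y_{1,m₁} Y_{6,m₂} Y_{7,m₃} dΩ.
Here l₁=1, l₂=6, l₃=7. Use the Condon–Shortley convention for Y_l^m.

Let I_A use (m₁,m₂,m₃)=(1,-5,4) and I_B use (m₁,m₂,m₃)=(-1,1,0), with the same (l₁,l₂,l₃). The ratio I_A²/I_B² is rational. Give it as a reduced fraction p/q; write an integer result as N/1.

1/7

Shared (l₁,l₂,l₃)=(1,6,7): N and (l;000)² cancel in I_A²/I_B².
A: Δ = 0!·2!·12!/15! = 1/1365; Racah Σ t=0..0: t=0:+1/79833600 = 1/79833600; ⇒ 3j(1 6 7; 1 -5 4)² = 1/455, sgn -1
B: Δ = 0!·2!·12!/15! = 1/1365; Racah Σ t=0..0: t=0:+1/1209600 = 1/1209600; ⇒ 3j(1 6 7; -1 1 0)² = 1/65, sgn -1
I_A²/I_B² = (1/455)/(1/65) = 1/7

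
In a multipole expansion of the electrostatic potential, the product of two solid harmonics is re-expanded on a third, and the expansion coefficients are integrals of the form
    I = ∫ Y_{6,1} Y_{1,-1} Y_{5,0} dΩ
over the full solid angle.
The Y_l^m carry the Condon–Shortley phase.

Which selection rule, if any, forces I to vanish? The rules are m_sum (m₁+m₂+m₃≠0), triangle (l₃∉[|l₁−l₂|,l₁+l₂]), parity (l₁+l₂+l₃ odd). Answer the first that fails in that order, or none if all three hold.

m₁+m₂+m₃ = 1 − 1 + 0 = 0  ✓
triangle: |6−1|=5 ≤ l₃=5 ≤ 6+1=7  ✓
parity: l₁+l₂+l₃ = 12 is even  ✓

none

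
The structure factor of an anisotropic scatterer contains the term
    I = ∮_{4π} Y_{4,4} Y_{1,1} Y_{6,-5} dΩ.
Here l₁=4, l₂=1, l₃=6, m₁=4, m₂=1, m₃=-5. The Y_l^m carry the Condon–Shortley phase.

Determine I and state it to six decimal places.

0.000000

triangle: need 3≤l₃≤5, have 6; I=0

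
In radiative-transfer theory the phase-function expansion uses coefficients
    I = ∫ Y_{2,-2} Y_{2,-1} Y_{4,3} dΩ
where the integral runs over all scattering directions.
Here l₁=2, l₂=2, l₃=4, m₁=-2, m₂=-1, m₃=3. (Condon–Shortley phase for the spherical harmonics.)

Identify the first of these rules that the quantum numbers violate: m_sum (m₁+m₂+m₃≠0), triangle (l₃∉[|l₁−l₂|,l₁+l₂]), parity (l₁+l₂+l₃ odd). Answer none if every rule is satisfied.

Σmᵢ = 0  ✓
l₃∈[|l₁−l₂|,l₁+l₂]=[0,4], have l₃=4  ✓
Σlᵢ = 8 ⇒ even  ✓

none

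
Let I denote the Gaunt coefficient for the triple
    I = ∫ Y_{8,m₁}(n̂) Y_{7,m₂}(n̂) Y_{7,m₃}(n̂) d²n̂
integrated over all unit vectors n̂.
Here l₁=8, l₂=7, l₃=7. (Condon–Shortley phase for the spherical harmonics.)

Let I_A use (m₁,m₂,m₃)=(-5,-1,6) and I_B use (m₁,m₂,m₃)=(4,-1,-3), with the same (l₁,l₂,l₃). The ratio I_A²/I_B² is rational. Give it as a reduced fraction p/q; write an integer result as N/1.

169/88

Shared (l₁,l₂,l₃)=(8,7,7): N and (l;000)² cancel in I_A²/I_B².
A: Δ = 8!·8!·6!/23! = 1/22086194130; Racah Σ t=5..6: t=5:−1/3483648000 t=6:+1/5225472000 = -1/10450944000; ⇒ 3j(8 7 7; -5 -1 6)² = 104/37145, sgn +1
B: Δ = 8!·8!·6!/23! = 1/22086194130; Racah Σ t=0..4: t=0:+1/16721510400 t=1:−1/435456000 t=2:+1/99532800 t=3:−1/130636800 t=4:+1/1114767360 = 11/10450944000; ⇒ 3j(8 7 7; 4 -1 -3)² = 704/482885, sgn +1
I_A²/I_B² = (104/37145)/(704/482885) = 169/88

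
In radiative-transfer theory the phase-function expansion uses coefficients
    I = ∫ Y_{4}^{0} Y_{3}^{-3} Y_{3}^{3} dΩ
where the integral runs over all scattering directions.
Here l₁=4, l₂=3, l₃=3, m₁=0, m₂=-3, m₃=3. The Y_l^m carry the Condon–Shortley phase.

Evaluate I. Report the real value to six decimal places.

Checks pass: Σm=0; 10 even; l₃=3∈[1,7].
(2·4+1)(2·3+1)(2·3+1) = 441
Δ: 4! 4! 2! / 11! → 1/34650
sum: t=1:−1/72 t=2:+1/16 t=3:−1/72 = 5/144
3j²(4 3 3; 0 0 0) = Δ·Π!·Σ² = 2/77  (sign -1)
sum: t=0:+1/1152 = 1/1152
3j²(4 3 3; 0 -3 3) = Δ·Π!·Σ² = 1/154  (sign +1)
combine: 4πI² = 441·2/77·1/154 = 9/121
take √, sign -1: I = -0.07693494

-0.076935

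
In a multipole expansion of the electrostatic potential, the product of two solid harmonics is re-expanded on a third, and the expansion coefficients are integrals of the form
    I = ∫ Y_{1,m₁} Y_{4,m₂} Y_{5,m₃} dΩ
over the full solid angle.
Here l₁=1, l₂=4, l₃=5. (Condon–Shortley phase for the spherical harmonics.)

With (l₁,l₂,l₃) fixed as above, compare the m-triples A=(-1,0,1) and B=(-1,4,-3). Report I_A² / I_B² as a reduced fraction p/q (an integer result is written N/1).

Shared (l₁,l₂,l₃)=(1,4,5): N and (l;000)² cancel in I_A²/I_B².
A: Δ = 0!·2!·8!/11! = 1/495; Racah Σ t=0..0: t=0:+1/1152 = 1/1152; ⇒ 3j(1 4 5; -1 0 1)² = 1/33, sgn +1
B: Δ = 0!·2!·8!/11! = 1/495; Racah Σ t=0..0: t=0:+1/80640 = 1/80640; ⇒ 3j(1 4 5; -1 4 -3)² = 1/495, sgn +1
I_A²/I_B² = (1/33)/(1/495) = 15/1

15/1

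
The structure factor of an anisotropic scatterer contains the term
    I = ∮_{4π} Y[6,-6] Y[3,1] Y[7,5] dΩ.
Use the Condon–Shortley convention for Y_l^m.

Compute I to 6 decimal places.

0.138620

Checks pass: Σm=0; 16 even; l₃=7∈[3,9].
(2·6+1)(2·3+1)(2·7+1) = 1365
Δ: 2! 10! 4! / 17! → 1/2042040
sum: t=0:+1/207360 t=1:−1/57600 t=2:+1/207360 = -1/129600
3j²(6 3 7; 0 0 0) = Δ·Π!·Σ² = 168/12155  (sign +1)
sum: t=2:+1/29030400 = 1/29030400
3j²(6 3 7; -6 1 5) = Δ·Π!·Σ² = 99/7735  (sign +1)
combine: 4πI² = 1365·168/12155·99/7735 = 4536/18785
take √, sign +1: I = 0.13862003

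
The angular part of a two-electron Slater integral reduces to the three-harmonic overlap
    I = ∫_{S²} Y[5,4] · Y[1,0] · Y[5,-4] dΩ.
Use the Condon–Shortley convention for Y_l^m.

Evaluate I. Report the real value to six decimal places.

Σlᵢ=11 odd — θ-integrand is odd under cosθ→−cosθ; I=0

0.000000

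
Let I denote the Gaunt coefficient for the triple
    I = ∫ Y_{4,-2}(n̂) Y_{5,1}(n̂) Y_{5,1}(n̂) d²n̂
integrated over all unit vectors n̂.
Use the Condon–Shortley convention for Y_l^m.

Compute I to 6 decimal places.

Checks pass: Σm=0; 14 even; l₃=5∈[1,9].
(2·4+1)(2·5+1)(2·5+1) = 1089
Δ: 4! 4! 6! / 15! → 1/3153150
sum: t=0:+1/69120 t=1:−1/1728 t=2:+1/576 t=3:−1/1728 t=4:+1/69120 = 7/11520
3j²(4 5 5; 0 0 0) = Δ·Π!·Σ² = 2/143  (sign -1)
sum: t=2:+1/4608 t=3:−1/1296 t=4:+1/4608 = -7/20736
3j²(4 5 5; -2 1 1) = Δ·Π!·Σ² = 20/1287  (sign -1)
combine: 4πI² = 1089·2/143·20/1287 = 40/169
take √, sign +1: I = 0.13724032

0.137240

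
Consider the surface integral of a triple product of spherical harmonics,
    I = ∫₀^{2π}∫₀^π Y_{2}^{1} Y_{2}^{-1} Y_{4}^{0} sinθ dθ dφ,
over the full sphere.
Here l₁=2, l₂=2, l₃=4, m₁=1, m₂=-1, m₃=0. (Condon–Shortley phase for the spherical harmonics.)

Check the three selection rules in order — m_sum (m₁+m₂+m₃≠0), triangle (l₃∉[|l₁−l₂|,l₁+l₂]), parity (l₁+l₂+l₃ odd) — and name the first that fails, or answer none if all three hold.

azimuthal sum: 1 − 1 + 0 = 0  ✓
0 ≤ 4 ≤ 4 (triangle on l)  ✓
L = 2 + 2 + 4 = 8 (even)  ✓

none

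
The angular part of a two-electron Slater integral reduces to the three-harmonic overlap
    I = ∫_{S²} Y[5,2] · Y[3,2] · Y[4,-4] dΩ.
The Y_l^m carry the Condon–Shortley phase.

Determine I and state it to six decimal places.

m-sum 0 ✓  L=12 even ✓  2≤4≤8 ✓
Π(2lᵢ+1) = 11×7×9 = 693
triangle coeff Δ(5,3,4) = 1/180180
Σ_t [1,3]: t=1:−1/576 t=2:+1/144 t=3:−1/576 = 1/288
(3j)²=20/1001 [(5 3 4; 0 0 0)], sign=+1
Σ_t [3,3]: t=3:−1/8640 = -1/8640
(3j)²=14/1287 [(5 3 4; 2 2 -4)], sign=-1
⇒ 4πI² = 280/1859
I = (-1)√(280/1859/(4π)) = -0.10947990

-0.109480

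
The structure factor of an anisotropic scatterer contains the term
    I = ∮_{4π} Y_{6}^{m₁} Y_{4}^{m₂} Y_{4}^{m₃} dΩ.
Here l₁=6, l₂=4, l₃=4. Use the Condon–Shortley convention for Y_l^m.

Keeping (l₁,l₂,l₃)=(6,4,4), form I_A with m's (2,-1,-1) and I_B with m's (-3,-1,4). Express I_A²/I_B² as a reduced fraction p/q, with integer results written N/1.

7/8

Same 6,4,4: normalisation and zero-m 3j drop out of the ratio.
A: Δ: 6! 6! 2! / 15! → 1/1261260; sum: t=1:−1/8640 t=2:+1/2304 t=3:−1/8640 = 7/34560; 3j²(6 4 4; 2 -1 -1) = Δ·Π!·Σ² = 7/429  (sign -1)
B: Δ: 6! 6! 2! / 15! → 1/1261260; sum: t=3:−1/51840 = -1/51840; 3j²(6 4 4; -3 -1 4) = Δ·Π!·Σ² = 8/429  (sign -1)
I_A²/I_B² = (7/429)/(8/429) = 7/8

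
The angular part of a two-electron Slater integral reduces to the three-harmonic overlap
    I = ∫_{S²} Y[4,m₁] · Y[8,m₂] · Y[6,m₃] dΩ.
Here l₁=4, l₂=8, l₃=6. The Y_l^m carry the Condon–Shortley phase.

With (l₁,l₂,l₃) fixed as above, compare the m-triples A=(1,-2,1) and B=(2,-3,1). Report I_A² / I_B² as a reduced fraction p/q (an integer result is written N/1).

Same 4,8,6: normalisation and zero-m 3j drop out of the ratio.
A: Δ: 6! 2! 10! / 19! → 1/23279256; sum: t=1:−1/3456000 t=2:+1/829440 t=3:−1/2177280 = 199/435456000; 3j²(4 8 6; 1 -2 1) = Δ·Π!·Σ² = 39601/3879876  (sign -1)
B: Δ: 6! 2! 10! / 19! → 1/23279256; sum: t=0:+1/20736000 t=1:−1/2073600 t=2:+1/2903040 = -13/145152000; 3j²(4 8 6; 2 -3 1) = Δ·Π!·Σ² = 13/9044  (sign +1)
I_A²/I_B² = (39601/3879876)/(13/9044) = 39601/5577

39601/5577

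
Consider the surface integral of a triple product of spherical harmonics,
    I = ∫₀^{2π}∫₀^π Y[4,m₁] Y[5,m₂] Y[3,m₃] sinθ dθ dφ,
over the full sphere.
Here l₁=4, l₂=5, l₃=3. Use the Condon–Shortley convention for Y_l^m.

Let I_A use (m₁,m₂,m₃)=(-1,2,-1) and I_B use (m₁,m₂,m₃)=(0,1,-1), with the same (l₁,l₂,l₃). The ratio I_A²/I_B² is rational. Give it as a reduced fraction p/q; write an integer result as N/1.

Same 4,5,3: normalisation and zero-m 3j drop out of the ratio.
A: Δ: 6! 2! 4! / 13! → 1/180180; sum: t=3:−1/1728 t=4:+1/288 t=5:−1/960 = 1/540; 3j²(4 5 3; -1 2 -1) = Δ·Π!·Σ² = 128/6435  (sign +1)
B: Δ: 6! 2! 4! / 13! → 1/180180; sum: t=2:+1/2304 t=3:−1/216 t=4:+1/384 = -11/6912; 3j²(4 5 3; 0 1 -1) = Δ·Π!·Σ² = 11/1638  (sign -1)
I_A²/I_B² = (128/6435)/(11/1638) = 1792/605

1792/605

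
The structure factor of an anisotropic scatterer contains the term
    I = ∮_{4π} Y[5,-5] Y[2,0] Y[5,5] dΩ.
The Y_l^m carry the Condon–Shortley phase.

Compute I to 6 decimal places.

0.242609

Rules hold: Σm=0, L=12 even, 3≤5≤7.
N = 11·5·11 = 605
Δ = 2!·8!·2!/13! = 1/38610
Racah Σ t=0..2: t=0:+1/2880 t=1:−1/576 t=2:+1/2880 = -1/960
⇒ 3j(5 2 5; 0 0 0)² = 10/429, sgn +1
Racah Σ t=2..2: t=2:+1/161280 = 1/161280
⇒ 3j(5 2 5; -5 0 5)² = 15/286, sgn +1
4πI² = N·(3j₀)²·(3jₘ)² = 125/169
I = +1·√(0.739645/4π) = 0.24260890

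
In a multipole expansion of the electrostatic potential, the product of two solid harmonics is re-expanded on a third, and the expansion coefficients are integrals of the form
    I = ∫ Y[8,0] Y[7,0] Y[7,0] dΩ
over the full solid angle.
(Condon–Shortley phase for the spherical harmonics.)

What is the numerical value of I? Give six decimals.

Checks pass: Σm=0; 22 even; l₃=7∈[1,15].
(2·8+1)(2·7+1)(2·7+1) = 3825
Δ: 8! 8! 6! / 23! → 1/22086194130
sum: t=1:−1/18289152000 t=2:+1/248832000 t=3:−1/24883200 t=4:+1/11943936 t=5:−1/24883200 t=6:+1/248832000 t=7:−1/18289152000 = 11/975421440
3j²(8 7 7; 0 0 0) = Δ·Π!·Σ² = 1750/289731  (sign -1)
(m-triple is (0,0,0) — same symbol as above.)
combine: 4πI² = 3825·1750/289731·1750/289731 = 76562500/548653937
take √, sign +1: I = 0.10537895

0.105379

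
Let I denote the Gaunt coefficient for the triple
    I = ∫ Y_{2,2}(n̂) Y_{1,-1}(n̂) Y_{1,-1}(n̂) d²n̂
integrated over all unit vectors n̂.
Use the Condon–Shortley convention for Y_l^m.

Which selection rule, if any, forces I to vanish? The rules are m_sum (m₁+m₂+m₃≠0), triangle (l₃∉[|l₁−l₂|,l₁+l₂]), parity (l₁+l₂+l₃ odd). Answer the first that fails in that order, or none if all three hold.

m₁+m₂+m₃ = 2 − 1 − 1 = 0  ✓
triangle: |2−1|=1 ≤ l₃=1 ≤ 2+1=3  ✓
parity: l₁+l₂+l₃ = 4 is even  ✓

none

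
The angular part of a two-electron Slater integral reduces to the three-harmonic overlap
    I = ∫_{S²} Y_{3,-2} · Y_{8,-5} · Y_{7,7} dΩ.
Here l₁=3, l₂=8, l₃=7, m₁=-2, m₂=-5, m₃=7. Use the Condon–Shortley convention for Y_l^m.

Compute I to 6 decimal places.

Checks pass: Σm=0; 18 even; l₃=7∈[5,11].
(2·3+1)(2·8+1)(2·7+1) = 1785
Δ: 4! 2! 12! / 19! → 1/5290740
sum: t=1:−1/7257600 t=2:+1/2073600 t=3:−1/7257600 = 1/4838400
3j²(3 8 7; 0 0 0) = Δ·Π!·Σ² = 252/20995  (sign -1)
sum: t=3:−1/5748019200 = -1/5748019200
3j²(3 8 7; -2 -5 7) = Δ·Π!·Σ² = 13/5814  (sign -1)
combine: 4πI² = 1785·252/20995·13/5814 = 294/6137
take √, sign +1: I = 0.06174342

0.061743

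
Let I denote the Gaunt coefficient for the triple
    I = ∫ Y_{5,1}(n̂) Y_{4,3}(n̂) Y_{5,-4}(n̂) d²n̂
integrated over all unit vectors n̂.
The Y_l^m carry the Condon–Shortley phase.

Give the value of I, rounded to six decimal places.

-0.168084

Checks pass: Σm=0; 14 even; l₃=5∈[1,9].
(2·5+1)(2·4+1)(2·5+1) = 1089
Δ: 4! 6! 4! / 15! → 1/3153150
sum: t=0:+1/69120 t=1:−1/1728 t=2:+1/576 t=3:−1/1728 t=4:+1/69120 = 7/11520
3j²(5 4 5; 0 0 0) = Δ·Π!·Σ² = 2/143  (sign -1)
sum: t=3:−1/17280 t=4:+1/103680 = -1/20736
3j²(5 4 5; 1 3 -4) = Δ·Π!·Σ² = 10/429  (sign +1)
combine: 4πI² = 1089·2/143·10/429 = 60/169
take √, sign -1: I = -0.16808437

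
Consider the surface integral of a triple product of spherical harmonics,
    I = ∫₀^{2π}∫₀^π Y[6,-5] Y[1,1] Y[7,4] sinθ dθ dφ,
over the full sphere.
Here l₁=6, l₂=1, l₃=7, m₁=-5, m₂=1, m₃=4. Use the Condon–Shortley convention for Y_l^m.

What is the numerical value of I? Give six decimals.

m-sum 0 ✓  L=14 even ✓  5≤7≤7 ✓
Π(2lᵢ+1) = 13×3×15 = 585
triangle coeff Δ(6,1,7) = 1/1365
Σ_t [0,0]: t=0:+1/518400 = 1/518400
(3j)²=7/195 [(6 1 7; 0 0 0)], sign=-1
Σ_t [0,0]: t=0:+1/79833600 = 1/79833600
(3j)²=1/455 [(6 1 7; -5 1 4)], sign=-1
⇒ 4πI² = 3/65
I = (+1)√(3/65/(4π)) = 0.06060368

0.060604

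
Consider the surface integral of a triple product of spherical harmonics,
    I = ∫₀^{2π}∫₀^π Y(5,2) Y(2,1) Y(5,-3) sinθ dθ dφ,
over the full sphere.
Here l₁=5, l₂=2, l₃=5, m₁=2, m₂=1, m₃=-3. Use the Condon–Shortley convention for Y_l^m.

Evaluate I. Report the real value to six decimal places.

m-sum 0 ✓  L=12 even ✓  3≤5≤7 ✓
Π(2lᵢ+1) = 11×5×11 = 605
triangle coeff Δ(5,2,5) = 1/38610
Σ_t [0,2]: t=0:+1/2880 t=1:−1/576 t=2:+1/2880 = -1/960
(3j)²=10/429 [(5 2 5; 0 0 0)], sign=+1
Σ_t [1,2]: t=1:−1/2880 t=2:+1/10080 = -1/4032
(3j)²=10/429 [(5 2 5; 2 1 -3)], sign=-1
⇒ 4πI² = 500/1521
I = (-1)√(500/1521/(4π)) = -0.16173926

-0.161739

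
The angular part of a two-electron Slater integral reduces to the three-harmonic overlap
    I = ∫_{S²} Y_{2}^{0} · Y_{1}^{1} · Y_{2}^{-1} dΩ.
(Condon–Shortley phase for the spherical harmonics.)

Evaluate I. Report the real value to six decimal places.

0.000000

l₁+l₂+l₃=5 is odd: 3j(l;000)=0 ⇒ I=0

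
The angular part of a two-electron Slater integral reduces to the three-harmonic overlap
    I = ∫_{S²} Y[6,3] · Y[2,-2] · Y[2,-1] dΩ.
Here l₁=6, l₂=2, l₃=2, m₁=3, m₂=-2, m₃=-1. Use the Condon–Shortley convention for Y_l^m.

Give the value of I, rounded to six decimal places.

0.000000

|6−2|≤2≤6+2 violated ⇒ I = 0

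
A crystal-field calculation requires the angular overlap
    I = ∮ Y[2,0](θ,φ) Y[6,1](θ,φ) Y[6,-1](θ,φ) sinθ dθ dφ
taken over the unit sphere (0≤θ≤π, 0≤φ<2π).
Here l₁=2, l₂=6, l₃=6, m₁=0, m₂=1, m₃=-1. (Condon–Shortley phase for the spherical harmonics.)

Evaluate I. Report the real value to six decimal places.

-0.149094

m-sum 0 ✓  L=14 even ✓  4≤6≤8 ✓
Π(2lᵢ+1) = 5×13×13 = 845
triangle coeff Δ(2,6,6) = 1/90090
Σ_t [0,2]: t=0:+1/69120 t=1:−1/14400 t=2:+1/69120 = -7/172800
(3j)²=14/715 [(2 6 6; 0 0 0)], sign=-1
Σ_t [0,2]: t=0:+1/120960 t=1:−1/17280 t=2:+1/57600 = -13/403200
(3j)²=13/770 [(2 6 6; 0 1 -1)], sign=+1
⇒ 4πI² = 169/605
I = (-1)√(169/605/(4π)) = -0.14909419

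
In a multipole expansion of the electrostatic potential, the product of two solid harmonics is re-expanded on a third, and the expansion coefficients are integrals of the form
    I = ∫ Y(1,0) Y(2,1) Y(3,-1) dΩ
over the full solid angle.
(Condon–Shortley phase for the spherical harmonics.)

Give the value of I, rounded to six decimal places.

-0.233597

Rules hold: Σm=0, L=6 even, 1≤3≤3.
N = 3·5·7 = 105
Δ = 0!·2!·4!/7! = 1/105
Racah Σ t=0..0: t=0:+1/4 = 1/4
⇒ 3j(1 2 3; 0 0 0)² = 3/35, sgn -1
Racah Σ t=0..0: t=0:+1/6 = 1/6
⇒ 3j(1 2 3; 0 1 -1)² = 8/105, sgn +1
4πI² = N·(3j₀)²·(3jₘ)² = 24/35
I = -1·√(0.685714/4π) = -0.23359668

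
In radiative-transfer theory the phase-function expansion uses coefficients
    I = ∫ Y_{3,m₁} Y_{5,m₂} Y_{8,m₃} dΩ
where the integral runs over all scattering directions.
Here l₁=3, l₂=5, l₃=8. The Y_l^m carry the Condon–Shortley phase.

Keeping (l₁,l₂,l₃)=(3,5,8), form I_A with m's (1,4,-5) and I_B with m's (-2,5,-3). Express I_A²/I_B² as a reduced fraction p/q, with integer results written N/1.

195/1

Same 3,5,8: normalisation and zero-m 3j drop out of the ratio.
A: Δ: 0! 6! 10! / 17! → 1/136136; sum: t=0:+1/17418240 = 1/17418240; 3j²(3 5 8; 1 4 -5) = Δ·Π!·Σ² = 15/952  (sign -1)
B: Δ: 0! 6! 10! / 17! → 1/136136; sum: t=0:+1/435456000 = 1/435456000; 3j²(3 5 8; -2 5 -3) = Δ·Π!·Σ² = 1/12376  (sign -1)
I_A²/I_B² = (15/952)/(1/12376) = 195/1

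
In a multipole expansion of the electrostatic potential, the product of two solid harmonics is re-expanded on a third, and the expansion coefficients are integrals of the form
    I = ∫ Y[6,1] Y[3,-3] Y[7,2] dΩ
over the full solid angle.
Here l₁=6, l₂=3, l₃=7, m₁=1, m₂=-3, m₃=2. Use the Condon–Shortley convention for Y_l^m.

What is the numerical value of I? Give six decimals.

Rules hold: Σm=0, L=16 even, 3≤7≤9.
N = 13·7·15 = 1365
Δ = 2!·10!·4!/17! = 1/2042040
Racah Σ t=0..2: t=0:+1/207360 t=1:−1/57600 t=2:+1/207360 = -1/129600
⇒ 3j(6 3 7; 0 0 0)² = 168/12155, sgn +1
Racah Σ t=0..0: t=0:+1/691200 = 1/691200
⇒ 3j(6 3 7; 1 -3 2)² = 189/9724, sgn -1
4πI² = N·(3j₀)²·(3jₘ)² = 166698/454597
I = -1·√(0.366694/4π) = -0.17082325

-0.170823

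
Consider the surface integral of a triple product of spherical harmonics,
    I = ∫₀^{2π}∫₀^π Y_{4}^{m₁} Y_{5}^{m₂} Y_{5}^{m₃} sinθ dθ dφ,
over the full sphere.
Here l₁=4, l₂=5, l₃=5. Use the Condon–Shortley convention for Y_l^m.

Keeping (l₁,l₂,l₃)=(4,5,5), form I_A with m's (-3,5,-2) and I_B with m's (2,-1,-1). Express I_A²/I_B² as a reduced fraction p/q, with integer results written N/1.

21/20

Same 4,5,5: normalisation and zero-m 3j drop out of the ratio.
A: Δ: 4! 4! 6! / 15! → 1/3153150; sum: t=4:+1/103680 = 1/103680; 3j²(4 5 5; -3 5 -2) = Δ·Π!·Σ² = 7/429  (sign -1)
B: Δ: 4! 4! 6! / 15! → 1/3153150; sum: t=0:+1/4608 t=1:−1/1296 t=2:+1/4608 = -7/20736; 3j²(4 5 5; 2 -1 -1) = Δ·Π!·Σ² = 20/1287  (sign -1)
I_A²/I_B² = (7/429)/(20/1287) = 21/20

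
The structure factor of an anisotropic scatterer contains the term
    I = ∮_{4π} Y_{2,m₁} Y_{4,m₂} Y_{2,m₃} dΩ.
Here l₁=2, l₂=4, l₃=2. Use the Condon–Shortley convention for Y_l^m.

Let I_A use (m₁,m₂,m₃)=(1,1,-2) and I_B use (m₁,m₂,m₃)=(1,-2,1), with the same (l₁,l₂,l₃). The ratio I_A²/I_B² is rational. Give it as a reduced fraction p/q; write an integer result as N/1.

1/8

Same 2,4,2: normalisation and zero-m 3j drop out of the ratio.
A: Δ: 4! 0! 4! / 9! → 1/630; sum: t=1:−1/144 = -1/144; 3j²(2 4 2; 1 1 -2) = Δ·Π!·Σ² = 1/126  (sign -1)
B: Δ: 4! 0! 4! / 9! → 1/630; sum: t=1:−1/36 = -1/36; 3j²(2 4 2; 1 -2 1) = Δ·Π!·Σ² = 4/63  (sign +1)
I_A²/I_B² = (1/126)/(4/63) = 1/8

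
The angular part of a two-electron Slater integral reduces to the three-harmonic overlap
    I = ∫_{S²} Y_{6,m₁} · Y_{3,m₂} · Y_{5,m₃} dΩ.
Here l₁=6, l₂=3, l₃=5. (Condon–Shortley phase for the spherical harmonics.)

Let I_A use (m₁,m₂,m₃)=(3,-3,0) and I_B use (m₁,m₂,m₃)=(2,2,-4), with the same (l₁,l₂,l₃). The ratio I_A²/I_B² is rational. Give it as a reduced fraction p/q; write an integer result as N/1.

28/15

l's match ⇒ only the (l;m) 3-j factors differ between A and B.
A: triangle coeff Δ(6,3,5) = 1/675675; Σ_t [0,0]: t=0:+1/34560 = 1/34560; (3j)²=4/143 [(6 3 5; 3 -3 0)], sign=-1
B: triangle coeff Δ(6,3,5) = 1/675675; Σ_t [3,4]: t=3:−1/60480 t=4:+1/967680 = -1/64512; (3j)²=15/1001 [(6 3 5; 2 2 -4)], sign=+1
I_A²/I_B² = (4/143)/(15/1001) = 28/15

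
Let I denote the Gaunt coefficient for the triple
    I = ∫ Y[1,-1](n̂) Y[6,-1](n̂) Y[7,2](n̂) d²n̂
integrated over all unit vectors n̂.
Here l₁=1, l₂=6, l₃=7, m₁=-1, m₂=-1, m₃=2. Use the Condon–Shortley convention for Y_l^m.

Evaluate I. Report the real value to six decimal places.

Checks pass: Σm=0; 14 even; l₃=7∈[5,7].
(2·1+1)(2·6+1)(2·7+1) = 585
Δ: 0! 2! 12! / 15! → 1/1365
sum: t=0:+1/518400 = 1/518400
3j²(1 6 7; 0 0 0) = Δ·Π!·Σ² = 7/195  (sign -1)
sum: t=0:+1/1209600 = 1/1209600
3j²(1 6 7; -1 -1 2) = Δ·Π!·Σ² = 12/455  (sign -1)
combine: 4πI² = 585·7/195·12/455 = 36/65
take √, sign +1: I = 0.20993732

0.209937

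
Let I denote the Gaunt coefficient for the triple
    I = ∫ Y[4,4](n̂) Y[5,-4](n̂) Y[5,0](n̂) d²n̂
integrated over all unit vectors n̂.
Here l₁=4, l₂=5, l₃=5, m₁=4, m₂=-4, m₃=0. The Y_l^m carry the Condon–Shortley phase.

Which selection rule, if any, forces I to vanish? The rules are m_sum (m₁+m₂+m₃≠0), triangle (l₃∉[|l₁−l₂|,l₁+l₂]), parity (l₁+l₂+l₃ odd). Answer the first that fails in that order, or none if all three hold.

Σmᵢ = 0  ✓
l₃∈[|l₁−l₂|,l₁+l₂]=[1,9], have l₃=5  ✓
Σlᵢ = 14 ⇒ even  ✓

none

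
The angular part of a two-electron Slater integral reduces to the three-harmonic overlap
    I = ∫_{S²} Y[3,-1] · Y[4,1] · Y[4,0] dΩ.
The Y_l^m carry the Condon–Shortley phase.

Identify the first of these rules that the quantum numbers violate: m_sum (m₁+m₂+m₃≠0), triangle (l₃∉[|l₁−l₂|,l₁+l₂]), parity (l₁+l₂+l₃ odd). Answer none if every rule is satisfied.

azimuthal sum: -1 + 1 + 0 = 0  ✓
1 ≤ 4 ≤ 7 (triangle on l)  ✓
L = 3 + 4 + 4 = 11 (odd)  ✗

parity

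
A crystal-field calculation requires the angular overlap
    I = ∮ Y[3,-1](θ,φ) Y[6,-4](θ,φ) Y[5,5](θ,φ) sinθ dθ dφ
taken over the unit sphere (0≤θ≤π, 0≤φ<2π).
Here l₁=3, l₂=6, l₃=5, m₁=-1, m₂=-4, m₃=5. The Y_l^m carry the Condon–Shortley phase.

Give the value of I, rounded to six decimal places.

Rules hold: Σm=0, L=14 even, 3≤5≤9.
N = 7·13·11 = 1001
Δ = 4!·2!·8!/15! = 1/675675
Racah Σ t=1..3: t=1:−1/8640 t=2:+1/2304 t=3:−1/8640 = 7/34560
⇒ 3j(3 6 5; 0 0 0)² = 7/429, sgn -1
Racah Σ t=2..2: t=2:+1/322560 = 1/322560
⇒ 3j(3 6 5; -1 -4 5)² = 18/1001, sgn +1
4πI² = N·(3j₀)²·(3jₘ)² = 42/143
I = -1·√(0.293706/4π) = -0.15288036

-0.152880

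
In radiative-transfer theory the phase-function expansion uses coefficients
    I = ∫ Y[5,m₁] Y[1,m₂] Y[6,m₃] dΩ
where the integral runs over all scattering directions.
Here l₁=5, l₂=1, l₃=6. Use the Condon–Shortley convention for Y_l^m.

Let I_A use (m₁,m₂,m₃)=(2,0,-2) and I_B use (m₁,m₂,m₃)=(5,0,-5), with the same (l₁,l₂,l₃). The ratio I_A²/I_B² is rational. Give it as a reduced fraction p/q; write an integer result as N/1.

Shared (l₁,l₂,l₃)=(5,1,6): N and (l;000)² cancel in I_A²/I_B².
A: Δ = 0!·10!·2!/13! = 1/858; Racah Σ t=0..0: t=0:+1/30240 = 1/30240; ⇒ 3j(5 1 6; 2 0 -2)² = 16/429, sgn +1
B: Δ = 0!·10!·2!/13! = 1/858; Racah Σ t=0..0: t=0:+1/3628800 = 1/3628800; ⇒ 3j(5 1 6; 5 0 -5)² = 1/78, sgn -1
I_A²/I_B² = (16/429)/(1/78) = 32/11

32/11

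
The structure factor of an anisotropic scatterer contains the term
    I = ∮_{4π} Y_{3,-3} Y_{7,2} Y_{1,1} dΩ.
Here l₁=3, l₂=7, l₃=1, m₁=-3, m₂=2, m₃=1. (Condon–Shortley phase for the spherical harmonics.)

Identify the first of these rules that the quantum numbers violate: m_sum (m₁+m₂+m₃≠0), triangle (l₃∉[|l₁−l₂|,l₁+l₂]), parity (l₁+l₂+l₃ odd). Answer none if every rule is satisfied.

Σmᵢ = 0  ✓
l₃∈[|l₁−l₂|,l₁+l₂]=[4,10], have l₃=1  ✗
Σlᵢ = 11 ⇒ odd

triangle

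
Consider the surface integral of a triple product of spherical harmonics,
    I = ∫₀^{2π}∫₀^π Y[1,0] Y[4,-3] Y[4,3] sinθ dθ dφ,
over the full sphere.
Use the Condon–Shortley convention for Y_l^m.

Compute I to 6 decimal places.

L=9 odd ⇒ parity kills the (l;000) factor ⇒ I = 0

0.000000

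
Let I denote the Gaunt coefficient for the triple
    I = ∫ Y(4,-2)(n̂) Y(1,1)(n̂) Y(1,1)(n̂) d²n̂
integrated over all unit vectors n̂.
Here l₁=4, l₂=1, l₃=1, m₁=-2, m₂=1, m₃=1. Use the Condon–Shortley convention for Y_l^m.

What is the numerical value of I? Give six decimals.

0.000000

triangle: need 3≤l₃≤5, have 1; I=0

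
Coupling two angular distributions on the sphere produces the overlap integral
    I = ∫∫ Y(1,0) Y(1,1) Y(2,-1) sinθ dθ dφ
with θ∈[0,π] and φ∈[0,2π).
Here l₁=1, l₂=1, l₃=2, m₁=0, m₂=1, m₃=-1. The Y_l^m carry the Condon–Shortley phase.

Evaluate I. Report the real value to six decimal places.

Checks pass: Σm=0; 4 even; l₃=2∈[0,2].
(2·1+1)(2·1+1)(2·2+1) = 45
Δ: 0! 2! 2! / 5! → 1/30
sum: t=0:+1/1 = 1/1
3j²(1 1 2; 0 0 0) = Δ·Π!·Σ² = 2/15  (sign +1)
sum: t=0:+1/2 = 1/2
3j²(1 1 2; 0 1 -1) = Δ·Π!·Σ² = 1/10  (sign -1)
combine: 4πI² = 45·2/15·1/10 = 3/5
take √, sign -1: I = -0.21850969

-0.218510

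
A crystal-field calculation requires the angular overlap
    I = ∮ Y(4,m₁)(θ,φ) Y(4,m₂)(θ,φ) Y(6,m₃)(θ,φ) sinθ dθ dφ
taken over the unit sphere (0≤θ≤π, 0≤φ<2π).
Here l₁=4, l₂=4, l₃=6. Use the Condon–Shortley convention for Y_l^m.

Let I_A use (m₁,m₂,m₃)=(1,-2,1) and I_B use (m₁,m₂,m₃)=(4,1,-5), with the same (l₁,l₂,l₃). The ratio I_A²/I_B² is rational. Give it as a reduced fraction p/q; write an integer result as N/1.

Shared (l₁,l₂,l₃)=(4,4,6): N and (l;000)² cancel in I_A²/I_B².
A: Δ = 2!·6!·6!/15! = 1/1261260; Racah Σ t=0..2: t=0:+1/3456 t=1:−1/5760 t=2:+1/172800 = 7/57600; ⇒ 3j(4 4 6; 1 -2 1)² = 21/2860, sgn -1
B: Δ = 2!·6!·6!/15! = 1/1261260; Racah Σ t=0..0: t=0:+1/172800 = 1/172800; ⇒ 3j(4 4 6; 4 1 -5)² = 2/65, sgn -1
I_A²/I_B² = (21/2860)/(2/65) = 21/88

21/88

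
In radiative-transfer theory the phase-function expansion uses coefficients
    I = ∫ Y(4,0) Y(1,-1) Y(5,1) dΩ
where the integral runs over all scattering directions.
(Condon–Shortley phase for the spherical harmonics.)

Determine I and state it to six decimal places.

-0.190188

Rules hold: Σm=0, L=10 even, 3≤5≤5.
N = 9·3·11 = 297
Δ = 0!·8!·2!/11! = 1/495
Racah Σ t=0..0: t=0:+1/576 = 1/576
⇒ 3j(4 1 5; 0 0 0)² = 5/99, sgn -1
Racah Σ t=0..0: t=0:+1/1152 = 1/1152
⇒ 3j(4 1 5; 0 -1 1)² = 1/33, sgn +1
4πI² = N·(3j₀)²·(3jₘ)² = 5/11
I = -1·√(0.454545/4π) = -0.19018827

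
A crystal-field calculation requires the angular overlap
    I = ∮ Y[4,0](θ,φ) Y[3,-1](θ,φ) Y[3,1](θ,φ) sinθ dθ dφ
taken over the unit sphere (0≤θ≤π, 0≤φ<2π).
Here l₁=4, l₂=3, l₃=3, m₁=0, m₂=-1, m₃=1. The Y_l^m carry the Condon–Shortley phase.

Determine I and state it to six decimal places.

-0.025645

m-sum 0 ✓  L=10 even ✓  1≤3≤7 ✓
Π(2lᵢ+1) = 9×7×7 = 441
triangle coeff Δ(4,3,3) = 1/34650
Σ_t [1,3]: t=1:−1/72 t=2:+1/16 t=3:−1/72 = 5/144
(3j)²=2/77 [(4 3 3; 0 0 0)], sign=-1
Σ_t [0,2]: t=0:+1/1152 t=1:−1/36 t=2:+1/32 = 5/1152
(3j)²=1/1386 [(4 3 3; 0 -1 1)], sign=+1
⇒ 4πI² = 1/121
I = (-1)√(1/121/(4π)) = -0.02564498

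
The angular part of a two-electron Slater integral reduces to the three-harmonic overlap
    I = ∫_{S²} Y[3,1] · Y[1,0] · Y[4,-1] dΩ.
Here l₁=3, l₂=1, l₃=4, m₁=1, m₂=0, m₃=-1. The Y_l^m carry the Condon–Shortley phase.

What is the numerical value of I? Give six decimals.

m-sum 0 ✓  L=8 even ✓  2≤4≤4 ✓
Π(2lᵢ+1) = 7×3×9 = 189
triangle coeff Δ(3,1,4) = 1/252
Σ_t [0,0]: t=0:+1/36 = 1/36
(3j)²=4/63 [(3 1 4; 0 0 0)], sign=+1
Σ_t [0,0]: t=0:+1/48 = 1/48
(3j)²=5/84 [(3 1 4; 1 0 -1)], sign=-1
⇒ 4πI² = 5/7
I = (-1)√(5/7/(4π)) = -0.23841361

-0.238414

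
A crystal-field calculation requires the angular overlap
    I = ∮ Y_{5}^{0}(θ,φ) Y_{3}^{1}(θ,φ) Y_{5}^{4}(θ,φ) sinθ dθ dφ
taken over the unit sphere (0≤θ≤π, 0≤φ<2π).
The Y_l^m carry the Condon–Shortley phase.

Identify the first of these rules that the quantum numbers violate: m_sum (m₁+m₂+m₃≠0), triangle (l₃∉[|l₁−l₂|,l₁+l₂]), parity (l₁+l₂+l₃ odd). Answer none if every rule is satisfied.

azimuthal sum: 0 + 1 + 4 = 5  ✗
2 ≤ 5 ≤ 8 (triangle on l)
L = 5 + 3 + 5 = 13 (odd)

m_sum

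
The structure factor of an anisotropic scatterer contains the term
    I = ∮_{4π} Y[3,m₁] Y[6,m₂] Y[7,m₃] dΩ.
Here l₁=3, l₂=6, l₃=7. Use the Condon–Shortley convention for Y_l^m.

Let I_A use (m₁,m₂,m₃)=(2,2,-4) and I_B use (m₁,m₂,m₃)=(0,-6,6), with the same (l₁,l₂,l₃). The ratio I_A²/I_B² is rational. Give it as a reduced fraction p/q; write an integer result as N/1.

l's match ⇒ only the (l;m) 3-j factors differ between A and B.
A: triangle coeff Δ(3,6,7) = 1/2042040; Σ_t [0,1]: t=0:+1/967680 t=1:−1/725760 = -1/2903040; (3j)²=5/3094 [(3 6 7; 2 2 -4)], sign=+1
B: triangle coeff Δ(3,6,7) = 1/2042040; Σ_t [0,0]: t=0:+1/43545600 = 1/43545600; (3j)²=33/1190 [(3 6 7; 0 -6 6)], sign=-1
I_A²/I_B² = (5/3094)/(33/1190) = 25/429

25/429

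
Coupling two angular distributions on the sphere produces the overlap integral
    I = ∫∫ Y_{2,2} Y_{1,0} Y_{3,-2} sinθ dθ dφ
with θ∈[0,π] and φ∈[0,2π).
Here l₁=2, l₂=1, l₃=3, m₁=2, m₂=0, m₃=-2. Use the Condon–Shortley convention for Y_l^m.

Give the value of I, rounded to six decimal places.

Checks pass: Σm=0; 6 even; l₃=3∈[1,3].
(2·2+1)(2·1+1)(2·3+1) = 105
Δ: 0! 4! 2! / 7! → 1/105
sum: t=0:+1/4 = 1/4
3j²(2 1 3; 0 0 0) = Δ·Π!·Σ² = 3/35  (sign -1)
sum: t=0:+1/24 = 1/24
3j²(2 1 3; 2 0 -2) = Δ·Π!·Σ² = 1/21  (sign -1)
combine: 4πI² = 105·3/35·1/21 = 3/7
take √, sign +1: I = 0.18467439

0.184674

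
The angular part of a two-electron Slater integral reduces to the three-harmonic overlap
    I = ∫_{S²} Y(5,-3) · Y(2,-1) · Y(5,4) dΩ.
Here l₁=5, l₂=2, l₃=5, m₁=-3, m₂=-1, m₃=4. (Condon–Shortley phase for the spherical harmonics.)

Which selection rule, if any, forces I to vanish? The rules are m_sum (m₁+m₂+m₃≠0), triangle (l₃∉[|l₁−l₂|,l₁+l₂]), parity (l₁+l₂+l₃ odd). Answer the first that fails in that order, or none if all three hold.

m₁+m₂+m₃ = -3 − 1 + 4 = 0  ✓
triangle: |5−2|=3 ≤ l₃=5 ≤ 5+2=7  ✓
parity: l₁+l₂+l₃ = 12 is even  ✓

none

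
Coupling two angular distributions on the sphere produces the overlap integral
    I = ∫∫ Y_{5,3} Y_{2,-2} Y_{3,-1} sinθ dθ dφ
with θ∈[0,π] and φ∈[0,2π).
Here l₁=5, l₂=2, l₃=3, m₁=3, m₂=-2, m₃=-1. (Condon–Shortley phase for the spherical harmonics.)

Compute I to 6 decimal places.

m-sum 0 ✓  L=10 even ✓  3≤3≤7 ✓
Π(2lᵢ+1) = 11×5×7 = 385
triangle coeff Δ(5,2,3) = 1/2310
Σ_t [2,2]: t=2:+1/144 = 1/144
(3j)²=10/231 [(5 2 3; 0 0 0)], sign=-1
Σ_t [0,0]: t=0:+1/1152 = 1/1152
(3j)²=1/33 [(5 2 3; 3 -2 -1)], sign=+1
⇒ 4πI² = 50/99
I = (-1)√(50/99/(4π)) = -0.20047604

-0.200476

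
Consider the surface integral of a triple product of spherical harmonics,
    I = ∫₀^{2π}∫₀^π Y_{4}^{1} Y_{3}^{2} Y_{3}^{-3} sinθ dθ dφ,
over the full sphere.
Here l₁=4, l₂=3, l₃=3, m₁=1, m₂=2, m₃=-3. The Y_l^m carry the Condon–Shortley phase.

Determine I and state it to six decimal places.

Checks pass: Σm=0; 10 even; l₃=3∈[1,7].
(2·4+1)(2·3+1)(2·3+1) = 441
Δ: 4! 4! 2! / 11! → 1/34650
sum: t=1:−1/72 t=2:+1/16 t=3:−1/72 = 5/144
3j²(4 3 3; 0 0 0) = Δ·Π!·Σ² = 2/77  (sign -1)
sum: t=3:−1/288 = -1/288
3j²(4 3 3; 1 2 -3) = Δ·Π!·Σ² = 5/231  (sign -1)
combine: 4πI² = 441·2/77·5/231 = 30/121
take √, sign +1: I = 0.14046335

0.140463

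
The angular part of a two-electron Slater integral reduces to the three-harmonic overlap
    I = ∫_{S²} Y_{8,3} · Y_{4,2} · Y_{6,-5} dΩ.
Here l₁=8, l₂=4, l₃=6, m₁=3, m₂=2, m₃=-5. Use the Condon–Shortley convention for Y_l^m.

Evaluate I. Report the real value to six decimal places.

0.119359

m-sum 0 ✓  L=18 even ✓  4≤6≤12 ✓
Π(2lᵢ+1) = 17×9×13 = 1989
triangle coeff Δ(8,4,6) = 1/23279256
Σ_t [2,4]: t=2:+1/1658880 t=3:−1/518400 t=4:+1/1658880 = -1/1382400
(3j)²=504/46189 [(8 4 6; 0 0 0)], sign=-1
Σ_t [4,5]: t=4:+1/34836480 t=5:−1/435456000 = 23/870912000
(3j)²=5819/705432 [(8 4 6; 3 2 -5)], sign=-1
⇒ 4πI² = 14283/79781
I = (+1)√(14283/79781/(4π)) = 0.11935897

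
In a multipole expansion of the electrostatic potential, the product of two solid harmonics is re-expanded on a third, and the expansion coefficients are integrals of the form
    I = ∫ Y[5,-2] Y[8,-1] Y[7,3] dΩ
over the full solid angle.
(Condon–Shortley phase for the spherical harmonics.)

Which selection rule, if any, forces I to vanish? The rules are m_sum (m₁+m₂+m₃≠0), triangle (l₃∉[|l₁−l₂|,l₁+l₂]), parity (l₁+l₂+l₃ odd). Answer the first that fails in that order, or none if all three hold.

none

m₁+m₂+m₃ = -2 − 1 + 3 = 0  ✓
triangle: |5−8|=3 ≤ l₃=7 ≤ 5+8=13  ✓
parity: l₁+l₂+l₃ = 20 is even  ✓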